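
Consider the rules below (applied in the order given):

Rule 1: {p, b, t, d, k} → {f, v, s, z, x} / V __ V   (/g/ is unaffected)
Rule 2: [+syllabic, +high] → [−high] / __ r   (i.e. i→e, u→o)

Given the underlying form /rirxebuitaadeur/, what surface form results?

Rule 1 (intervocalic spirantization): /b/ is a stop between vowels /e/ and /u/, so it spirantizes to the fricative [v]. /t/ is a stop between vowels /i/ and /a/, so it spirantizes to the fricative [s]. /d/ is a stop between vowels /a/ and /e/, so it spirantizes to the fricative [z]. /rirxebuitaadeur/ → rirxevuisaazeur.
Rule 2 (pre-rhotic lowering): /i/ is a high vowel immediately before /r/, so it lowers to [e]. /u/ is a high vowel immediately before /r/, so it lowers to [o]. /rirxevuisaazeur/ → rerxevuisaazeor.

rerxevuisaazeor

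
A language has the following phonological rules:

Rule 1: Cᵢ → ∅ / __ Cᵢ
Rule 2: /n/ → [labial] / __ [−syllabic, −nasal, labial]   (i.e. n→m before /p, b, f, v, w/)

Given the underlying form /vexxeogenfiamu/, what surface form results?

vexeogemfiamu

Rule 1 (degemination): /xx/ is a geminate; the first /x/ deletes. /vexxeogenfiamu/ → vexeogenfiamu.
Rule 2 (nasal place assimilation): /n/ precedes the labial consonant /f/, so it assimilates in place to [m]. /vexeogenfiamu/ → vexeogemfiamu.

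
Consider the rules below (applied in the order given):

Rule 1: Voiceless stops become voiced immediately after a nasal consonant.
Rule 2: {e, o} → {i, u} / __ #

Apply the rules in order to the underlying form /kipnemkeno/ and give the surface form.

Rule 1 (post-nasal voicing): /k/ is a voiceless stop immediately after the nasal /m/, so it voices to [g]. /kipnemkeno/ → kipnemgeno.
Rule 2 (final vowel raising): /o/ is a mid vowel in word-final position, so it raises to [u]. /kipnemgeno/ → kipnemgenu.

kipnemgenu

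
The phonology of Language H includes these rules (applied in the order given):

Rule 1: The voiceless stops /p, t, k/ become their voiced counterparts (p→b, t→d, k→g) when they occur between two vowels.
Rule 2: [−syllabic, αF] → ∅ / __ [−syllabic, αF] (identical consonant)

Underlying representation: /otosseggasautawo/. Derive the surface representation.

odosegasaudawo

Rule 1 (intervocalic voicing): /t/ is a voiceless stop between vowels /o/ and /o/, so it voices to [d]. /t/ is a voiceless stop between vowels /u/ and /a/, so it voices to [d]. /otosseggasautawo/ → odosseggasaudawo.
Rule 2 (degemination): /ss/ is a geminate; the first /s/ deletes. /gg/ is a geminate; the first /g/ deletes. /odosseggasaudawo/ → odosegasaudawo.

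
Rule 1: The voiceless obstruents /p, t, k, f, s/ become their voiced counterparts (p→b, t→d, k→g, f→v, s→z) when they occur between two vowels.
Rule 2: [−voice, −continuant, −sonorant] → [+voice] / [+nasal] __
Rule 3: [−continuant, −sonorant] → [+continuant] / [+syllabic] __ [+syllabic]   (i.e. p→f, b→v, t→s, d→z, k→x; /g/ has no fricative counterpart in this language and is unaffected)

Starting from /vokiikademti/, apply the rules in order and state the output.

vogiigazemdi

Rule 1 (intervocalic voicing): /k/ is a voiceless obstruent between vowels /o/ and /i/, so it voices to [g]. /k/ is a voiceless obstruent between vowels /i/ and /a/, so it voices to [g]. /vokiikademti/ → vogiigademti.
Rule 2 (post-nasal voicing): /t/ is a voiceless stop immediately after the nasal /m/, so it voices to [d]. /vogiigademti/ → vogiigademdi.
Rule 3 (intervocalic spirantization): /d/ is a stop between vowels /a/ and /e/, so it spirantizes to the fricative [z]. /vogiigademdi/ → vogiigazemdi.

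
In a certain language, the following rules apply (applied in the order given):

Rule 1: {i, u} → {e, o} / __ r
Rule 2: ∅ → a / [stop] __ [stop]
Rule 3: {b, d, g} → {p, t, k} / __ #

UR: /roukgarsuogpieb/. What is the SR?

roukagarsuogapiep

Rule 1 (pre-rhotic lowering): no segment meets the environment; /roukgarsuogpieb/ is unchanged.
Rule 2 (stop-cluster a-epenthesis): /k/ and /g/ form a stop–stop cluster, so [a] is inserted between them. /g/ and /p/ form a stop–stop cluster, so [a] is inserted between them. /roukgarsuogpieb/ → roukagarsuogapieb.
Rule 3 (final devoicing): /b/ is a voiced stop in word-final position, so it devoices to [p]. /roukagarsuogapieb/ → roukagarsuogapiep.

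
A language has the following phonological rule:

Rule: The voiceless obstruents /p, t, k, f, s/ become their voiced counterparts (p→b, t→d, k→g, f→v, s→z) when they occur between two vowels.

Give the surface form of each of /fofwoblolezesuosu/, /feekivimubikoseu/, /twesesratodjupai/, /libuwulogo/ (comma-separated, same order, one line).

/fofwoblolezesuosu/: /s/ is a voiceless obstruent between vowels /e/ and /u/, so it voices to [z]. /s/ is a voiceless obstruent between vowels /o/ and /u/, so it voices to [z]. → [fofwoblolezezuozu].
/feekivimubikoseu/: /k/ is a voiceless obstruent between vowels /e/ and /i/, so it voices to [g]. /k/ is a voiceless obstruent between vowels /i/ and /o/, so it voices to [g]. /s/ is a voiceless obstruent between vowels /o/ and /e/, so it voices to [z]. → [feegivimubigozeu].
/twesesratodjupai/: /s/ is a voiceless obstruent between vowels /e/ and /e/, so it voices to [z]. /t/ is a voiceless obstruent between vowels /a/ and /o/, so it voices to [d]. /p/ is a voiceless obstruent between vowels /u/ and /a/, so it voices to [b]. → [twezesradodjubai].
/libuwulogo/: the rule's environment is not met; surfaces unchanged as [libuwulogo].

fofwoblolezezuozu, feegivimubigozeu, twezesradodjubai, libuwulogo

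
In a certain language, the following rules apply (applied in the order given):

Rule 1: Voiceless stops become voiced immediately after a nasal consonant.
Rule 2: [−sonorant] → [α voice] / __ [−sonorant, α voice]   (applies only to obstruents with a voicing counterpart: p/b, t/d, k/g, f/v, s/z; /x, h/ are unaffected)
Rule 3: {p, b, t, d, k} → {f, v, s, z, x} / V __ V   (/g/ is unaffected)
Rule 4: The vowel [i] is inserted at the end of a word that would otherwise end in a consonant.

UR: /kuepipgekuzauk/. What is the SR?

kuefibgexuzauki

Rule 1 (post-nasal voicing): no segment meets the environment; /kuepipgekuzauk/ is unchanged.
Rule 2 (regressive voicing assimilation): /p/ precedes the voiced obstruent /g/, so it voices to [b] by assimilation. /kuepipgekuzauk/ → kuepibgekuzauk.
Rule 3 (intervocalic spirantization): /p/ is a stop between vowels /e/ and /i/, so it spirantizes to the fricative [f]. /k/ is a stop between vowels /e/ and /u/, so it spirantizes to the fricative [x]. /kuepibgekuzauk/ → kuefibgexuzauk.
Rule 4 (final i-epenthesis): the form ends in the consonant /k/, so [i] is inserted word-finally. /kuefibgexuzauk/ → kuefibgexuzauki.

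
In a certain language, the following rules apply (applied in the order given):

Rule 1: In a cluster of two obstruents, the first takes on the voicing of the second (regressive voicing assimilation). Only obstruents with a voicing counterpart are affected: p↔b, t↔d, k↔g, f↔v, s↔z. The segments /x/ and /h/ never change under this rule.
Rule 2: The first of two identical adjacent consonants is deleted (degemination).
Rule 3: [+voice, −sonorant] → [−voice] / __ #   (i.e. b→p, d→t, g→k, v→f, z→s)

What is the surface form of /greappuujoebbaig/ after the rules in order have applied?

Rule 1 (regressive voicing assimilation): no segment meets the environment; /greappuujoebbaig/ is unchanged.
Rule 2 (degemination): /pp/ is a geminate; the first /p/ deletes. /bb/ is a geminate; the first /b/ deletes. /greappuujoebbaig/ → greapuujoebaig.
Rule 3 (final devoicing): /g/ is a voiced obstruent in word-final position, so it devoices to [k]. /greapuujoebaig/ → greapuujoebaik.

greapuujoebaik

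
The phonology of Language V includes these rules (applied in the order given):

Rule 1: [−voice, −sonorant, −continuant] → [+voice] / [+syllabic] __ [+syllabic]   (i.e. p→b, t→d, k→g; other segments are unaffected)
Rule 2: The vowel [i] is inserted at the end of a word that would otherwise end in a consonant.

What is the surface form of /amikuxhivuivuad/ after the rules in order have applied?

Rule 1 (intervocalic voicing): /k/ is a voiceless stop between vowels /i/ and /u/, so it voices to [g]. /amikuxhivuivuad/ → amiguxhivuivuad.
Rule 2 (final i-epenthesis): the form ends in the consonant /d/, so [i] is inserted word-finally. /amiguxhivuivuad/ → amiguxhivuivuadi.

amiguxhivuivuadi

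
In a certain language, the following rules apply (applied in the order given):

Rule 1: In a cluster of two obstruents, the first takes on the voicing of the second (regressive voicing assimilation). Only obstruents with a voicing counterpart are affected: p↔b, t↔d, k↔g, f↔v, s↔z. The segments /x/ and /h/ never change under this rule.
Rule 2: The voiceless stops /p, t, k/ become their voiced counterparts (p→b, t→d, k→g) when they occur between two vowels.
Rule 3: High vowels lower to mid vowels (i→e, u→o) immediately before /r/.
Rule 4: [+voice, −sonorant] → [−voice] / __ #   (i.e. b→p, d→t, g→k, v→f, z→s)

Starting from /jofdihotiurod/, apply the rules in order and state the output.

jovdihodiorot

Rule 1 (regressive voicing assimilation): /f/ precedes the voiced obstruent /d/, so it voices to [v] by assimilation. /jofdihotiurod/ → jovdihotiurod.
Rule 2 (intervocalic voicing): /t/ is a voiceless stop between vowels /o/ and /i/, so it voices to [d]. /jovdihotiurod/ → jovdihodiurod.
Rule 3 (pre-rhotic lowering): /u/ is a high vowel immediately before /r/, so it lowers to [o]. /jovdihodiurod/ → jovdihodiorod.
Rule 4 (final devoicing): /d/ is a voiced obstruent in word-final position, so it devoices to [t]. /jovdihodiorod/ → jovdihodiorot.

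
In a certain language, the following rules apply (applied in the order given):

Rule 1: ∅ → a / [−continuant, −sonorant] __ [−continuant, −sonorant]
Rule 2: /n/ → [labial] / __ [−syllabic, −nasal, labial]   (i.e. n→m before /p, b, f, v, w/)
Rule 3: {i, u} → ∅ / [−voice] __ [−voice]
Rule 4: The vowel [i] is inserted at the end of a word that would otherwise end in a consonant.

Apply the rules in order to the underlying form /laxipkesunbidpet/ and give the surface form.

laxpakesumbidapeti

Rule 1 (stop-cluster a-epenthesis): /p/ and /k/ form a stop–stop cluster, so [a] is inserted between them. /d/ and /p/ form a stop–stop cluster, so [a] is inserted between them. /laxipkesunbidpet/ → laxipakesunbidapet.
Rule 2 (nasal place assimilation): /n/ precedes the labial consonant /b/, so it assimilates in place to [m]. /laxipakesunbidapet/ → laxipakesumbidapet.
Rule 3 (high vowel syncope): /i/ is a high vowel flanked by voiceless consonants /x/ and /p/, so it deletes. /laxipakesumbidapet/ → laxpakesumbidapet.
Rule 4 (final i-epenthesis): the form ends in the consonant /t/, so [i] is inserted word-finally. /laxpakesumbidapet/ → laxpakesumbidapeti.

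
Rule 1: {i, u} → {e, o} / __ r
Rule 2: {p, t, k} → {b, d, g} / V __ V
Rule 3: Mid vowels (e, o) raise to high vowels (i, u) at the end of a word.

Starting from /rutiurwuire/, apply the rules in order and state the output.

Rule 1 (pre-rhotic lowering): /u/ is a high vowel immediately before /r/, so it lowers to [o]. /i/ is a high vowel immediately before /r/, so it lowers to [e]. /rutiurwuire/ → rutiorwuere.
Rule 2 (intervocalic voicing): /t/ is a voiceless stop between vowels /u/ and /i/, so it voices to [d]. /rutiorwuere/ → rudiorwuere.
Rule 3 (final vowel raising): /e/ is a mid vowel in word-final position, so it raises to [i]. /rudiorwuere/ → rudiorwueri.

rudiorwueri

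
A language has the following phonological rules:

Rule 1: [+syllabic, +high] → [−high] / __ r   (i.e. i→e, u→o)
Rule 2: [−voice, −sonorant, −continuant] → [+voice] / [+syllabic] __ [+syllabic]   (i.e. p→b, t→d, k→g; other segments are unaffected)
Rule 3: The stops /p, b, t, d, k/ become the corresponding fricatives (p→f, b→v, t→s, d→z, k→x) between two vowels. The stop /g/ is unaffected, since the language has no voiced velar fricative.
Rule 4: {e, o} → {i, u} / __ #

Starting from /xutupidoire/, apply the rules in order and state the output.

xuzuvizoeri

Rule 1 (pre-rhotic lowering): /i/ is a high vowel immediately before /r/, so it lowers to [e]. /xutupidoire/ → xutupidoere.
Rule 2 (intervocalic voicing): /t/ is a voiceless stop between vowels /u/ and /u/, so it voices to [d]. /p/ is a voiceless stop between vowels /u/ and /i/, so it voices to [b]. /xutupidoere/ → xudubidoere.
Rule 3 (intervocalic spirantization): /d/ is a stop between vowels /u/ and /u/, so it spirantizes to the fricative [z]. /b/ is a stop between vowels /u/ and /i/, so it spirantizes to the fricative [v]. /d/ is a stop between vowels /i/ and /o/, so it spirantizes to the fricative [z]. /xudubidoere/ → xuzuvizoere.
Rule 4 (final vowel raising): /e/ is a mid vowel in word-final position, so it raises to [i]. /xuzuvizoere/ → xuzuvizoeri.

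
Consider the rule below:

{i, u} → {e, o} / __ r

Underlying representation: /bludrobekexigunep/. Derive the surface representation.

bludrobekexigunep

No segment of /bludrobekexigunep/ meets the structural description of the rule, so the form surfaces unchanged.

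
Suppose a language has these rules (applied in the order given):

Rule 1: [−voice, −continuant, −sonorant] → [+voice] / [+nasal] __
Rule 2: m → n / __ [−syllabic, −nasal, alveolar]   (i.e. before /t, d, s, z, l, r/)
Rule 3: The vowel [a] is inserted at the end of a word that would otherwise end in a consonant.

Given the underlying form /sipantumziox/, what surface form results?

sipandunzioxa

Rule 1 (post-nasal voicing): /t/ is a voiceless stop immediately after the nasal /n/, so it voices to [d]. /sipantumziox/ → sipandumziox.
Rule 2 (nasal place assimilation): /m/ precedes the alveolar consonant /z/, so it assimilates in place to [n]. /sipandumziox/ → sipandunziox.
Rule 3 (final a-epenthesis): the form ends in the consonant /x/, so [a] is inserted word-finally. /sipandunziox/ → sipandunzioxa.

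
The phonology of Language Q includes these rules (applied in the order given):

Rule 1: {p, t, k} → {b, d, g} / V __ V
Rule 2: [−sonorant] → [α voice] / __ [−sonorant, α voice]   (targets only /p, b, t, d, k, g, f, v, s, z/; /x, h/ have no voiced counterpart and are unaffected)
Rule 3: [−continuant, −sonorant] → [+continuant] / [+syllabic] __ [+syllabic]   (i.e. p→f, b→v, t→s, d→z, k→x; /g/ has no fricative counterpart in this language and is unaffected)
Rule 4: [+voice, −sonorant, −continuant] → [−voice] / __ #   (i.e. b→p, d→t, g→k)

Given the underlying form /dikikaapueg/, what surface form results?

Rule 1 (intervocalic voicing): /k/ is a voiceless stop between vowels /i/ and /i/, so it voices to [g]. /k/ is a voiceless stop between vowels /i/ and /a/, so it voices to [g]. /p/ is a voiceless stop between vowels /a/ and /u/, so it voices to [b]. /dikikaapueg/ → digigaabueg.
Rule 2 (regressive voicing assimilation): no segment meets the environment; /digigaabueg/ is unchanged.
Rule 3 (intervocalic spirantization): /b/ is a stop between vowels /a/ and /u/, so it spirantizes to the fricative [v]. /digigaabueg/ → digigaavueg.
Rule 4 (final devoicing): /g/ is a voiced stop in word-final position, so it devoices to [k]. /digigaavueg/ → digigaavuek.

digigaavuek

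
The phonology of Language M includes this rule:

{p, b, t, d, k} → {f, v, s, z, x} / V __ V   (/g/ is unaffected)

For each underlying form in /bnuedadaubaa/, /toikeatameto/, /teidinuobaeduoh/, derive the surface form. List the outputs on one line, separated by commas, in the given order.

bnuezazauvaa, toixeasameso, teizinuovaezuoh

/bnuedadaubaa/: /d/ is a stop between vowels /e/ and /a/, so it spirantizes to the fricative [z]. /d/ is a stop between vowels /a/ and /a/, so it spirantizes to the fricative [z]. /b/ is a stop between vowels /u/ and /a/, so it spirantizes to the fricative [v]. → [bnuezazauvaa].
/toikeatameto/: /k/ is a stop between vowels /i/ and /e/, so it spirantizes to the fricative [x]. /t/ is a stop between vowels /a/ and /a/, so it spirantizes to the fricative [s]. /t/ is a stop between vowels /e/ and /o/, so it spirantizes to the fricative [s]. → [toixeasameso].
/teidinuobaeduoh/: /d/ is a stop between vowels /i/ and /i/, so it spirantizes to the fricative [z]. /b/ is a stop between vowels /o/ and /a/, so it spirantizes to the fricative [v]. /d/ is a stop between vowels /e/ and /u/, so it spirantizes to the fricative [z]. → [teizinuovaezuoh].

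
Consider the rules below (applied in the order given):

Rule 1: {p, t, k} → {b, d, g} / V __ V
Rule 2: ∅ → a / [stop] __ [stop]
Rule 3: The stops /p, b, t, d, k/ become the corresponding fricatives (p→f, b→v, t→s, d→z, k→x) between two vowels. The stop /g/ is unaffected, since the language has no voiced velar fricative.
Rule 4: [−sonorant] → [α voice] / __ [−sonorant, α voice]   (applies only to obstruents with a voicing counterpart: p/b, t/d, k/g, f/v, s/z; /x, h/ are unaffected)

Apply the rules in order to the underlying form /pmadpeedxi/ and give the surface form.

pmazafeetxi

Rule 1 (intervocalic voicing): no segment meets the environment; /pmadpeedxi/ is unchanged.
Rule 2 (stop-cluster a-epenthesis): /d/ and /p/ form a stop–stop cluster, so [a] is inserted between them. /pmadpeedxi/ → pmadapeedxi.
Rule 3 (intervocalic spirantization): /d/ is a stop between vowels /a/ and /a/, so it spirantizes to the fricative [z]. /p/ is a stop between vowels /a/ and /e/, so it spirantizes to the fricative [f]. /pmadapeedxi/ → pmazafeedxi.
Rule 4 (regressive voicing assimilation): /d/ precedes the voiceless obstruent /x/, so it devoices to [t] by assimilation. /pmazafeedxi/ → pmazafeetxi.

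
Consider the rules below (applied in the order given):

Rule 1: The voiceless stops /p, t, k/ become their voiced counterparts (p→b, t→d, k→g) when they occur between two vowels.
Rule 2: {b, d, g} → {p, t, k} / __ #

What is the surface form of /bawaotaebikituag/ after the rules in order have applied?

bawaodaebigiduak

Rule 1 (intervocalic voicing): /t/ is a voiceless stop between vowels /o/ and /a/, so it voices to [d]. /k/ is a voiceless stop between vowels /i/ and /i/, so it voices to [g]. /t/ is a voiceless stop between vowels /i/ and /u/, so it voices to [d]. /bawaotaebikituag/ → bawaodaebigiduag.
Rule 2 (final devoicing): /g/ is a voiced stop in word-final position, so it devoices to [k]. /bawaodaebigiduag/ → bawaodaebigiduak.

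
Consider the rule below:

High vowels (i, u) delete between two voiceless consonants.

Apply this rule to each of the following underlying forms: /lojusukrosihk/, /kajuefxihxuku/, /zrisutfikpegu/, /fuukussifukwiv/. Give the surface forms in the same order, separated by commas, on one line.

/lojusukrosihk/: /u/ is a high vowel flanked by voiceless consonants /s/ and /k/, so it deletes. /i/ is a high vowel flanked by voiceless consonants /s/ and /h/, so it deletes. → [lojuskroshk].
/kajuefxihxuku/: /i/ is a high vowel flanked by voiceless consonants /x/ and /h/, so it deletes. /u/ is a high vowel flanked by voiceless consonants /x/ and /k/, so it deletes. → [kajuefxhxku].
/zrisutfikpegu/: /u/ is a high vowel flanked by voiceless consonants /s/ and /t/, so it deletes. /i/ is a high vowel flanked by voiceless consonants /f/ and /k/, so it deletes. → [zristfkpegu].
/fuukussifukwiv/: /u/ is a high vowel flanked by voiceless consonants /k/ and /s/, so it deletes. /i/ is a high vowel flanked by voiceless consonants /s/ and /f/, so it deletes. /u/ is a high vowel flanked by voiceless consonants /f/ and /k/, so it deletes. → [fuukssfkwiv].

lojuskroshk, kajuefxhxku, zristfkpegu, fuukssfkwiv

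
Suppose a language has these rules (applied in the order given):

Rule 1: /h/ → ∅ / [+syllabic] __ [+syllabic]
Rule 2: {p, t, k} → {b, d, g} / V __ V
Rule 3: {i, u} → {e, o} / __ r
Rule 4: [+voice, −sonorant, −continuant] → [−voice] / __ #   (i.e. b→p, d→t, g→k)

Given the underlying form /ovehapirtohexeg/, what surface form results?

Rule 1 (intervocalic h-deletion): /h/ occurs between vowels /e/ and /a/, so it deletes. /h/ occurs between vowels /o/ and /e/, so it deletes. /ovehapirtohexeg/ → oveapirtoexeg.
Rule 2 (intervocalic voicing): /p/ is a voiceless stop between vowels /a/ and /i/, so it voices to [b]. /oveapirtoexeg/ → oveabirtoexeg.
Rule 3 (pre-rhotic lowering): /i/ is a high vowel immediately before /r/, so it lowers to [e]. /oveabirtoexeg/ → oveabertoexeg.
Rule 4 (final devoicing): /g/ is a voiced stop in word-final position, so it devoices to [k]. /oveabertoexeg/ → oveabertoexek.

oveabertoexek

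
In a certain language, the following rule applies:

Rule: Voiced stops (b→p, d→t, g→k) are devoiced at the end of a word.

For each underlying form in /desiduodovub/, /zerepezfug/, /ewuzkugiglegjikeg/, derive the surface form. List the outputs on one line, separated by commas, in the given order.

/desiduodovub/: /b/ is a voiced stop in word-final position, so it devoices to [p]. → [desiduodovup].
/zerepezfug/: /g/ is a voiced stop in word-final position, so it devoices to [k]. → [zerepezfuk].
/ewuzkugiglegjikeg/: /g/ is a voiced stop in word-final position, so it devoices to [k]. → [ewuzkugiglegjikek].

desiduodovup, zerepezfuk, ewuzkugiglegjikek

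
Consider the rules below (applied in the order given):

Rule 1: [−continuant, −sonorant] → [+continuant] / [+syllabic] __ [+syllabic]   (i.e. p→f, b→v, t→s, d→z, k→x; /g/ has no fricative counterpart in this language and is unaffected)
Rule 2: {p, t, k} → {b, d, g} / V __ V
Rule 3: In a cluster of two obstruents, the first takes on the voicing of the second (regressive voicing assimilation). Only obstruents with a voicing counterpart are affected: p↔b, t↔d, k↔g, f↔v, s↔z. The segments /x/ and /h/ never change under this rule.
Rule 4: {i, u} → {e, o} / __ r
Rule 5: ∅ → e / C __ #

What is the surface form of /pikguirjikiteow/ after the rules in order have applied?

Rule 1 (intervocalic spirantization): /k/ is a stop between vowels /i/ and /i/, so it spirantizes to the fricative [x]. /t/ is a stop between vowels /i/ and /e/, so it spirantizes to the fricative [s]. /pikguirjikiteow/ → pikguirjixiseow.
Rule 2 (intervocalic voicing): no segment meets the environment; /pikguirjixiseow/ is unchanged.
Rule 3 (regressive voicing assimilation): /k/ precedes the voiced obstruent /g/, so it voices to [g] by assimilation. /pikguirjixiseow/ → pigguirjixiseow.
Rule 4 (pre-rhotic lowering): /i/ is a high vowel immediately before /r/, so it lowers to [e]. /pigguirjixiseow/ → pigguerjixiseow.
Rule 5 (final e-epenthesis): the form ends in the consonant /w/, so [e] is inserted word-finally. /pigguerjixiseow/ → pigguerjixiseowe.

pigguerjixiseowe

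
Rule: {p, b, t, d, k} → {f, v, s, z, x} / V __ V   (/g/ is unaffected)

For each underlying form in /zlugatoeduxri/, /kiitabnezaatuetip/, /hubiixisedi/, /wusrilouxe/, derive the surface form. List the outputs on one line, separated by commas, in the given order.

zlugasoezuxri, kiisabnezaasuesip, huviixisezi, wusrilouxe

/zlugatoeduxri/: /t/ is a stop between vowels /a/ and /o/, so it spirantizes to the fricative [s]. /d/ is a stop between vowels /e/ and /u/, so it spirantizes to the fricative [z]. → [zlugasoezuxri].
/kiitabnezaatuetip/: /t/ is a stop between vowels /i/ and /a/, so it spirantizes to the fricative [s]. /t/ is a stop between vowels /a/ and /u/, so it spirantizes to the fricative [s]. /t/ is a stop between vowels /e/ and /i/, so it spirantizes to the fricative [s]. → [kiisabnezaasuesip].
/hubiixisedi/: /b/ is a stop between vowels /u/ and /i/, so it spirantizes to the fricative [v]. /d/ is a stop between vowels /e/ and /i/, so it spirantizes to the fricative [z]. → [huviixisezi].
/wusrilouxe/: the rule's environment is not met; surfaces unchanged as [wusrilouxe].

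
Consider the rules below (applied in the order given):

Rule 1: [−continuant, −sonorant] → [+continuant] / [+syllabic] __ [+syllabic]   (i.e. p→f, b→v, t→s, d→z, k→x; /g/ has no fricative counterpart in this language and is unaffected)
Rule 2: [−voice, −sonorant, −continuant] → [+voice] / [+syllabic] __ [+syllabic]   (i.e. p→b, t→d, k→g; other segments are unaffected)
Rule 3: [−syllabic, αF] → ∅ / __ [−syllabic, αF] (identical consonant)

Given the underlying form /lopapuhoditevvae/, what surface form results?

Rule 1 (intervocalic spirantization): /p/ is a stop between vowels /o/ and /a/, so it spirantizes to the fricative [f]. /p/ is a stop between vowels /a/ and /u/, so it spirantizes to the fricative [f]. /d/ is a stop between vowels /o/ and /i/, so it spirantizes to the fricative [z]. /t/ is a stop between vowels /i/ and /e/, so it spirantizes to the fricative [s]. /lopapuhoditevvae/ → lofafuhozisevvae.
Rule 2 (intervocalic voicing): no segment meets the environment; /lofafuhozisevvae/ is unchanged.
Rule 3 (degemination): /vv/ is a geminate; the first /v/ deletes. /lofafuhozisevvae/ → lofafuhozisevae.

lofafuhozisevae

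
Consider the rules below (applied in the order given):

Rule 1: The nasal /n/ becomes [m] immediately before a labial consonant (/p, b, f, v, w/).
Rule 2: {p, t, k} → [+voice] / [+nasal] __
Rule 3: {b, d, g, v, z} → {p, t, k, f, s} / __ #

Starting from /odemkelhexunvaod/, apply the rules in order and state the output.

odemgelhexumvaot

Rule 1 (nasal place assimilation): /n/ precedes the labial consonant /v/, so it assimilates in place to [m]. /odemkelhexunvaod/ → odemkelhexumvaod.
Rule 2 (post-nasal voicing): /k/ is a voiceless stop immediately after the nasal /m/, so it voices to [g]. /odemkelhexumvaod/ → odemgelhexumvaod.
Rule 3 (final devoicing): /d/ is a voiced obstruent in word-final position, so it devoices to [t]. /odemgelhexumvaod/ → odemgelhexumvaot.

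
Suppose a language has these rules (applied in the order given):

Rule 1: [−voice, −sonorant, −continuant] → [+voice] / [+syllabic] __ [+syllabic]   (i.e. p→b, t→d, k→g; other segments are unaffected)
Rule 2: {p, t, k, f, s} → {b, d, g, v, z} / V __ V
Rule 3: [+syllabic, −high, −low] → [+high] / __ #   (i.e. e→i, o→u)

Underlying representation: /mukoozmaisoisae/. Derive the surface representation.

mugoozmaizoizai

Rule 1 (intervocalic voicing): /k/ is a voiceless stop between vowels /u/ and /o/, so it voices to [g]. /mukoozmaisoisae/ → mugoozmaisoisae.
Rule 2 (intervocalic voicing): /s/ is a voiceless obstruent between vowels /i/ and /o/, so it voices to [z]. /s/ is a voiceless obstruent between vowels /i/ and /a/, so it voices to [z]. /mugoozmaisoisae/ → mugoozmaizoizae.
Rule 3 (final vowel raising): /e/ is a mid vowel in word-final position, so it raises to [i]. /mugoozmaizoizae/ → mugoozmaizoizai.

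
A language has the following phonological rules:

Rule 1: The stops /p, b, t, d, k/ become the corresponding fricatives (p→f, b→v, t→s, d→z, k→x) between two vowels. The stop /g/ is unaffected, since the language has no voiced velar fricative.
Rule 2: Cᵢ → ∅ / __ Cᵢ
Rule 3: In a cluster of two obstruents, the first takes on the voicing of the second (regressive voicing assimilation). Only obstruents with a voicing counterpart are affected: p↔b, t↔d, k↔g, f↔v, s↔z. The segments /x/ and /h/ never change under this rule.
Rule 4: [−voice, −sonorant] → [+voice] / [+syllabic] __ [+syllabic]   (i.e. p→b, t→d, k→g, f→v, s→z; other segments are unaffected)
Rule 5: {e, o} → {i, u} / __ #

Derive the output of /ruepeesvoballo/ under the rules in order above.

Rule 1 (intervocalic spirantization): /p/ is a stop between vowels /e/ and /e/, so it spirantizes to the fricative [f]. /b/ is a stop between vowels /o/ and /a/, so it spirantizes to the fricative [v]. /ruepeesvoballo/ → ruefeesvovallo.
Rule 2 (degemination): /ll/ is a geminate; the first /l/ deletes. /ruefeesvovallo/ → ruefeesvovalo.
Rule 3 (regressive voicing assimilation): /s/ precedes the voiced obstruent /v/, so it voices to [z] by assimilation. /ruefeesvovalo/ → ruefeezvovalo.
Rule 4 (intervocalic voicing): /f/ is a voiceless obstruent between vowels /e/ and /e/, so it voices to [v]. /ruefeezvovalo/ → rueveezvovalo.
Rule 5 (final vowel raising): /o/ is a mid vowel in word-final position, so it raises to [u]. /rueveezvovalo/ → rueveezvovalu.

rueveezvovalu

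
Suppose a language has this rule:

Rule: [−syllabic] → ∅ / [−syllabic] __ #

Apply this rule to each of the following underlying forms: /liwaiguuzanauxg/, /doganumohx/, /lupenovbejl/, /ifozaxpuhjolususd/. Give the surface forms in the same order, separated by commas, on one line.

liwaiguuzanaux, doganumoh, lupenovbej, ifozaxpuhjolusus

/liwaiguuzanauxg/: /g/ is the second consonant of a word-final cluster /xg/, so it deletes. → [liwaiguuzanaux].
/doganumohx/: /x/ is the second consonant of a word-final cluster /hx/, so it deletes. → [doganumoh].
/lupenovbejl/: /l/ is the second consonant of a word-final cluster /jl/, so it deletes. → [lupenovbej].
/ifozaxpuhjolususd/: /d/ is the second consonant of a word-final cluster /sd/, so it deletes. → [ifozaxpuhjolusus].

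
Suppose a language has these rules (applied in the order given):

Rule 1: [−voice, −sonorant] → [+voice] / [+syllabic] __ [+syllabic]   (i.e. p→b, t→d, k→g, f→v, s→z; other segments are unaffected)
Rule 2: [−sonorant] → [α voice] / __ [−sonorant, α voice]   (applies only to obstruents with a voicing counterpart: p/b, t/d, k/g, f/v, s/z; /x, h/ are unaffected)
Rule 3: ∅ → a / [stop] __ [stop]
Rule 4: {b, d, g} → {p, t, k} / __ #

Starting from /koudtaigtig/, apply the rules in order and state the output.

koutataikatik

Rule 1 (intervocalic voicing): no segment meets the environment; /koudtaigtig/ is unchanged.
Rule 2 (regressive voicing assimilation): /d/ precedes the voiceless obstruent /t/, so it devoices to [t] by assimilation. /g/ precedes the voiceless obstruent /t/, so it devoices to [k] by assimilation. /koudtaigtig/ → kouttaiktig.
Rule 3 (stop-cluster a-epenthesis): /t/ and /t/ form a stop–stop cluster, so [a] is inserted between them. /k/ and /t/ form a stop–stop cluster, so [a] is inserted between them. /kouttaiktig/ → koutataikatig.
Rule 4 (final devoicing): /g/ is a voiced stop in word-final position, so it devoices to [k]. /koutataikatig/ → koutataikatik.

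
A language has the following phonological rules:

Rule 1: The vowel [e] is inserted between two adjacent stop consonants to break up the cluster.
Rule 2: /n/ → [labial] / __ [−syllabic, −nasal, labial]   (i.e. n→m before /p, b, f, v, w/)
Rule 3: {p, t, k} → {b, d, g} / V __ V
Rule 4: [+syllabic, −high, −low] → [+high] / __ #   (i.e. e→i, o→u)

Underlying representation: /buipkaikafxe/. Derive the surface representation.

Rule 1 (stop-cluster e-epenthesis): /p/ and /k/ form a stop–stop cluster, so [e] is inserted between them. /buipkaikafxe/ → buipekaikafxe.
Rule 2 (nasal place assimilation): no segment meets the environment; /buipekaikafxe/ is unchanged.
Rule 3 (intervocalic voicing): /p/ is a voiceless stop between vowels /i/ and /e/, so it voices to [b]. /k/ is a voiceless stop between vowels /e/ and /a/, so it voices to [g]. /k/ is a voiceless stop between vowels /i/ and /a/, so it voices to [g]. /buipekaikafxe/ → buibegaigafxe.
Rule 4 (final vowel raising): /e/ is a mid vowel in word-final position, so it raises to [i]. /buibegaigafxe/ → buibegaigafxi.

buibegaigafxi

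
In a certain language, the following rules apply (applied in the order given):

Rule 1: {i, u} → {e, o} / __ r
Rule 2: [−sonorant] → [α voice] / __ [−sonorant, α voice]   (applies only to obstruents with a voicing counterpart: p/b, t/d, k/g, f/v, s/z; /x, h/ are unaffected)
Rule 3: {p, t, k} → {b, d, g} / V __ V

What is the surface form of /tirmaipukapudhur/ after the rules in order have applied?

termaibugabuthor

Rule 1 (pre-rhotic lowering): /i/ is a high vowel immediately before /r/, so it lowers to [e]. /u/ is a high vowel immediately before /r/, so it lowers to [o]. /tirmaipukapudhur/ → termaipukapudhor.
Rule 2 (regressive voicing assimilation): /d/ precedes the voiceless obstruent /h/, so it devoices to [t] by assimilation. /termaipukapudhor/ → termaipukaputhor.
Rule 3 (intervocalic voicing): /p/ is a voiceless stop between vowels /i/ and /u/, so it voices to [b]. /k/ is a voiceless stop between vowels /u/ and /a/, so it voices to [g]. /p/ is a voiceless stop between vowels /a/ and /u/, so it voices to [b]. /termaipukaputhor/ → termaibugabuthor.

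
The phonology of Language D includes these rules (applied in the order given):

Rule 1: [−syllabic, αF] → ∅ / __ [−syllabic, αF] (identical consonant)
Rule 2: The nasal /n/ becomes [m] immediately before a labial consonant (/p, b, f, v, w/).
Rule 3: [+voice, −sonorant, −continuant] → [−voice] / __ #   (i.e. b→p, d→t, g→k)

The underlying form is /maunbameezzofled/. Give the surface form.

maumbameezoflet

Rule 1 (degemination): /zz/ is a geminate; the first /z/ deletes. /maunbameezzofled/ → maunbameezofled.
Rule 2 (nasal place assimilation): /n/ precedes the labial consonant /b/, so it assimilates in place to [m]. /maunbameezofled/ → maumbameezofled.
Rule 3 (final devoicing): /d/ is a voiced stop in word-final position, so it devoices to [t]. /maumbameezofled/ → maumbameezoflet.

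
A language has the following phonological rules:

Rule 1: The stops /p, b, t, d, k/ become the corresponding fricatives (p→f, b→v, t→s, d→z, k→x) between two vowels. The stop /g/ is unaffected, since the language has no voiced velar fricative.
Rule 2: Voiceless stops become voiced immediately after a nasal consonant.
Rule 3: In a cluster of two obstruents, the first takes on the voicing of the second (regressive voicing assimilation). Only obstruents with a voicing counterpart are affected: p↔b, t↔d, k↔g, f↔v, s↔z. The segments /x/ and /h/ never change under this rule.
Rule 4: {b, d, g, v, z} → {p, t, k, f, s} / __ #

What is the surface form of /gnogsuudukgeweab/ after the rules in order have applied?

Rule 1 (intervocalic spirantization): /d/ is a stop between vowels /u/ and /u/, so it spirantizes to the fricative [z]. /gnogsuudukgeweab/ → gnogsuuzukgeweab.
Rule 2 (post-nasal voicing): no segment meets the environment; /gnogsuuzukgeweab/ is unchanged.
Rule 3 (regressive voicing assimilation): /g/ precedes the voiceless obstruent /s/, so it devoices to [k] by assimilation. /k/ precedes the voiced obstruent /g/, so it voices to [g] by assimilation. /gnogsuuzukgeweab/ → gnoksuuzuggeweab.
Rule 4 (final devoicing): /b/ is a voiced obstruent in word-final position, so it devoices to [p]. /gnoksuuzuggeweab/ → gnoksuuzuggeweap.

gnoksuuzuggeweap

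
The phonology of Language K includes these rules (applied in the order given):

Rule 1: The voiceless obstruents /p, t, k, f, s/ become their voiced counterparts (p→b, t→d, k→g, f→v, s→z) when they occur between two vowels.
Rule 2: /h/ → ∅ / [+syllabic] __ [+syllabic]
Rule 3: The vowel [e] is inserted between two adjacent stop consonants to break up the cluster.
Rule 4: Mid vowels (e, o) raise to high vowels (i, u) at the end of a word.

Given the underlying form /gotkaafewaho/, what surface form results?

gotekaavewau

Rule 1 (intervocalic voicing): /f/ is a voiceless obstruent between vowels /a/ and /e/, so it voices to [v]. /gotkaafewaho/ → gotkaavewaho.
Rule 2 (intervocalic h-deletion): /h/ occurs between vowels /a/ and /o/, so it deletes. /gotkaavewaho/ → gotkaavewao.
Rule 3 (stop-cluster e-epenthesis): /t/ and /k/ form a stop–stop cluster, so [e] is inserted between them. /gotkaavewao/ → gotekaavewao.
Rule 4 (final vowel raising): /o/ is a mid vowel in word-final position, so it raises to [u]. /gotekaavewao/ → gotekaavewau.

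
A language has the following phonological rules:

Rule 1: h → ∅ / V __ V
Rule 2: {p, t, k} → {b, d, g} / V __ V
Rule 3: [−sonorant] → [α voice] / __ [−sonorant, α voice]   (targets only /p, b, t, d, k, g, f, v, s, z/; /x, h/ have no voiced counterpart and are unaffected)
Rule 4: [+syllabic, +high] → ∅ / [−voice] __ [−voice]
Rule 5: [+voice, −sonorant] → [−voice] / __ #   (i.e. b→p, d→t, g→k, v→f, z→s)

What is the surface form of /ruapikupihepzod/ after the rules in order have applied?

Rule 1 (intervocalic h-deletion): /h/ occurs between vowels /i/ and /e/, so it deletes. /ruapikupihepzod/ → ruapikupiepzod.
Rule 2 (intervocalic voicing): /p/ is a voiceless stop between vowels /a/ and /i/, so it voices to [b]. /k/ is a voiceless stop between vowels /i/ and /u/, so it voices to [g]. /p/ is a voiceless stop between vowels /u/ and /i/, so it voices to [b]. /ruapikupiepzod/ → ruabigubiepzod.
Rule 3 (regressive voicing assimilation): /p/ precedes the voiced obstruent /z/, so it voices to [b] by assimilation. /ruabigubiepzod/ → ruabigubiebzod.
Rule 4 (high vowel syncope): no segment meets the environment; /ruabigubiebzod/ is unchanged.
Rule 5 (final devoicing): /d/ is a voiced obstruent in word-final position, so it devoices to [t]. /ruabigubiebzod/ → ruabigubiebzot.

ruabigubiebzot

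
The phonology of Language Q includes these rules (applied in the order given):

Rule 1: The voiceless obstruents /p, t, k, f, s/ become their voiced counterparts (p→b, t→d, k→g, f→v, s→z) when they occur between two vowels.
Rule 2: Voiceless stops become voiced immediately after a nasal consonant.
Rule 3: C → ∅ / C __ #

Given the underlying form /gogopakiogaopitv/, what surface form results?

gogobagiogaobit

Rule 1 (intervocalic voicing): /p/ is a voiceless obstruent between vowels /o/ and /a/, so it voices to [b]. /k/ is a voiceless obstruent between vowels /a/ and /i/, so it voices to [g]. /p/ is a voiceless obstruent between vowels /o/ and /i/, so it voices to [b]. /gogopakiogaopitv/ → gogobagiogaobitv.
Rule 2 (post-nasal voicing): no segment meets the environment; /gogobagiogaobitv/ is unchanged.
Rule 3 (final cluster simplification): /v/ is the second consonant of a word-final cluster /tv/, so it deletes. /gogobagiogaobitv/ → gogobagiogaobit.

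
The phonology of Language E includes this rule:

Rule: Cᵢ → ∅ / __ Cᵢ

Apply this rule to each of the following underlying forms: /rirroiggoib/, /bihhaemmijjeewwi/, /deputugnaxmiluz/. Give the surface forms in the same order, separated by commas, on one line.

riroigoib, bihaemijeewi, deputugnaxmiluz

/rirroiggoib/: /rr/ is a geminate; the first /r/ deletes. /gg/ is a geminate; the first /g/ deletes. → [riroigoib].
/bihhaemmijjeewwi/: /hh/ is a geminate; the first /h/ deletes. /mm/ is a geminate; the first /m/ deletes. /jj/ is a geminate; the first /j/ deletes. /ww/ is a geminate; the first /w/ deletes. → [bihaemijeewi].
/deputugnaxmiluz/: the rule's environment is not met; surfaces unchanged as [deputugnaxmiluz].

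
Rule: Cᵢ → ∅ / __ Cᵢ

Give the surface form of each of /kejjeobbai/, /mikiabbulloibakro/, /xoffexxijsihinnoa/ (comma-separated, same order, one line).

kejeobai, mikiabuloibakro, xofexijsihinoa

/kejjeobbai/: /jj/ is a geminate; the first /j/ deletes. /bb/ is a geminate; the first /b/ deletes. → [kejeobai].
/mikiabbulloibakro/: /bb/ is a geminate; the first /b/ deletes. /ll/ is a geminate; the first /l/ deletes. → [mikiabuloibakro].
/xoffexxijsihinnoa/: /ff/ is a geminate; the first /f/ deletes. /xx/ is a geminate; the first /x/ deletes. /nn/ is a geminate; the first /n/ deletes. → [xofexijsihinoa].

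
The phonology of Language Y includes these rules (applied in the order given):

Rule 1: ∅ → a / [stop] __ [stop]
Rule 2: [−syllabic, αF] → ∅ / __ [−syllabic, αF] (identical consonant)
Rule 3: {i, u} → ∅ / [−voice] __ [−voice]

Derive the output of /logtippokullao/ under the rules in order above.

logatpapokulao

Rule 1 (stop-cluster a-epenthesis): /g/ and /t/ form a stop–stop cluster, so [a] is inserted between them. /p/ and /p/ form a stop–stop cluster, so [a] is inserted between them. /logtippokullao/ → logatipapokullao.
Rule 2 (degemination): /ll/ is a geminate; the first /l/ deletes. /logatipapokullao/ → logatipapokulao.
Rule 3 (high vowel syncope): /i/ is a high vowel flanked by voiceless consonants /t/ and /p/, so it deletes. /logatipapokulao/ → logatpapokulao.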